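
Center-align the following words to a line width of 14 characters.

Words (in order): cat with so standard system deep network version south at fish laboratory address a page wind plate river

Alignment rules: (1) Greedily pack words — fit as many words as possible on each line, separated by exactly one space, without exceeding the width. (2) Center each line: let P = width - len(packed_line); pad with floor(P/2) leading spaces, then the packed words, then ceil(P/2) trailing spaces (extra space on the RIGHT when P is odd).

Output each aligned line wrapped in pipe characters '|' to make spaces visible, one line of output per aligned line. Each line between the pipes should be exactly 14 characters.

Line 1: ['cat', 'with', 'so'] (min_width=11, slack=3)
Line 2: ['standard'] (min_width=8, slack=6)
Line 3: ['system', 'deep'] (min_width=11, slack=3)
Line 4: ['network'] (min_width=7, slack=7)
Line 5: ['version', 'south'] (min_width=13, slack=1)
Line 6: ['at', 'fish'] (min_width=7, slack=7)
Line 7: ['laboratory'] (min_width=10, slack=4)
Line 8: ['address', 'a', 'page'] (min_width=14, slack=0)
Line 9: ['wind', 'plate'] (min_width=10, slack=4)
Line 10: ['river'] (min_width=5, slack=9)

Answer: | cat with so  |
|   standard   |
| system deep  |
|   network    |
|version south |
|   at fish    |
|  laboratory  |
|address a page|
|  wind plate  |
|    river     |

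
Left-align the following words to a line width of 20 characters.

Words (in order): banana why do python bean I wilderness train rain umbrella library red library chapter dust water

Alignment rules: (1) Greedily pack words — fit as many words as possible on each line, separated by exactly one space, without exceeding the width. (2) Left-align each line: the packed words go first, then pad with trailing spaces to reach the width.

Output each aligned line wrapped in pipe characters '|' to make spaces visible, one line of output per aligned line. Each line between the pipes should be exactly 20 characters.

Answer: |banana why do python|
|bean I wilderness   |
|train rain umbrella |
|library red library |
|chapter dust water  |

Derivation:
Line 1: ['banana', 'why', 'do', 'python'] (min_width=20, slack=0)
Line 2: ['bean', 'I', 'wilderness'] (min_width=17, slack=3)
Line 3: ['train', 'rain', 'umbrella'] (min_width=19, slack=1)
Line 4: ['library', 'red', 'library'] (min_width=19, slack=1)
Line 5: ['chapter', 'dust', 'water'] (min_width=18, slack=2)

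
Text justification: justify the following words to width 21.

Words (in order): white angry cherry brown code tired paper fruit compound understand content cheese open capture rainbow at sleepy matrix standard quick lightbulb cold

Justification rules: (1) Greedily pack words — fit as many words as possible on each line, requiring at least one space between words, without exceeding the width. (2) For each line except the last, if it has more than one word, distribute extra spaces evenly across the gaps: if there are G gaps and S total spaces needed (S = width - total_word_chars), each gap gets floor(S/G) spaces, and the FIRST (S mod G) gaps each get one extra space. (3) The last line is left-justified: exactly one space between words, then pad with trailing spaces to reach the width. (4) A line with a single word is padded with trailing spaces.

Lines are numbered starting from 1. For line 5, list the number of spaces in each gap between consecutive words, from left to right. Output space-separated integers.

Line 1: ['white', 'angry', 'cherry'] (min_width=18, slack=3)
Line 2: ['brown', 'code', 'tired'] (min_width=16, slack=5)
Line 3: ['paper', 'fruit', 'compound'] (min_width=20, slack=1)
Line 4: ['understand', 'content'] (min_width=18, slack=3)
Line 5: ['cheese', 'open', 'capture'] (min_width=19, slack=2)
Line 6: ['rainbow', 'at', 'sleepy'] (min_width=17, slack=4)
Line 7: ['matrix', 'standard', 'quick'] (min_width=21, slack=0)
Line 8: ['lightbulb', 'cold'] (min_width=14, slack=7)

Answer: 2 2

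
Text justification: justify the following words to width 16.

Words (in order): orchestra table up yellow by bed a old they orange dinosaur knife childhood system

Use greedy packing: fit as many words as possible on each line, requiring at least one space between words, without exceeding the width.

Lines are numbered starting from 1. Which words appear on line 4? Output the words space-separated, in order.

Line 1: ['orchestra', 'table'] (min_width=15, slack=1)
Line 2: ['up', 'yellow', 'by', 'bed'] (min_width=16, slack=0)
Line 3: ['a', 'old', 'they'] (min_width=10, slack=6)
Line 4: ['orange', 'dinosaur'] (min_width=15, slack=1)
Line 5: ['knife', 'childhood'] (min_width=15, slack=1)
Line 6: ['system'] (min_width=6, slack=10)

Answer: orange dinosaur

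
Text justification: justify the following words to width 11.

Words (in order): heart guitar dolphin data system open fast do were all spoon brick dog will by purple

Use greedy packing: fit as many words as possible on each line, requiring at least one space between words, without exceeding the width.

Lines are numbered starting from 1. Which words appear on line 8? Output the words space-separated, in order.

Answer: dog will by

Derivation:
Line 1: ['heart'] (min_width=5, slack=6)
Line 2: ['guitar'] (min_width=6, slack=5)
Line 3: ['dolphin'] (min_width=7, slack=4)
Line 4: ['data', 'system'] (min_width=11, slack=0)
Line 5: ['open', 'fast'] (min_width=9, slack=2)
Line 6: ['do', 'were', 'all'] (min_width=11, slack=0)
Line 7: ['spoon', 'brick'] (min_width=11, slack=0)
Line 8: ['dog', 'will', 'by'] (min_width=11, slack=0)
Line 9: ['purple'] (min_width=6, slack=5)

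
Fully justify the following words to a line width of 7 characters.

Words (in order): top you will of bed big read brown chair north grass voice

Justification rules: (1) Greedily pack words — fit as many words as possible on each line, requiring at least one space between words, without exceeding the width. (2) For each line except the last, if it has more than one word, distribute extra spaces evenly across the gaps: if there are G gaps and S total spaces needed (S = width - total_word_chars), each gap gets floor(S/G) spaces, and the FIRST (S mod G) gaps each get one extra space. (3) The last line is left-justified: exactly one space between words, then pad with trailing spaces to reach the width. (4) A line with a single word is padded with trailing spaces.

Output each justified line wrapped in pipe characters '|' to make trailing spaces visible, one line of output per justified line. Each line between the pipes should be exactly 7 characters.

Answer: |top you|
|will of|
|bed big|
|read   |
|brown  |
|chair  |
|north  |
|grass  |
|voice  |

Derivation:
Line 1: ['top', 'you'] (min_width=7, slack=0)
Line 2: ['will', 'of'] (min_width=7, slack=0)
Line 3: ['bed', 'big'] (min_width=7, slack=0)
Line 4: ['read'] (min_width=4, slack=3)
Line 5: ['brown'] (min_width=5, slack=2)
Line 6: ['chair'] (min_width=5, slack=2)
Line 7: ['north'] (min_width=5, slack=2)
Line 8: ['grass'] (min_width=5, slack=2)
Line 9: ['voice'] (min_width=5, slack=2)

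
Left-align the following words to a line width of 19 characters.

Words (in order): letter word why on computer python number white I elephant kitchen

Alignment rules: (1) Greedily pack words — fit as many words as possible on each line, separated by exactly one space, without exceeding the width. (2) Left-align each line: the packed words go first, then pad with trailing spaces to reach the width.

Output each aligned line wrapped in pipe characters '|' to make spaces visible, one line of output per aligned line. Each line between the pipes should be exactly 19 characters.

Answer: |letter word why on |
|computer python    |
|number white I     |
|elephant kitchen   |

Derivation:
Line 1: ['letter', 'word', 'why', 'on'] (min_width=18, slack=1)
Line 2: ['computer', 'python'] (min_width=15, slack=4)
Line 3: ['number', 'white', 'I'] (min_width=14, slack=5)
Line 4: ['elephant', 'kitchen'] (min_width=16, slack=3)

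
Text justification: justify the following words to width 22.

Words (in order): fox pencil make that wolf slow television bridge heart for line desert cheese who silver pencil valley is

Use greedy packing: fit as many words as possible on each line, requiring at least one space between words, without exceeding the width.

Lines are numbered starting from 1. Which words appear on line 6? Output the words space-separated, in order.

Line 1: ['fox', 'pencil', 'make', 'that'] (min_width=20, slack=2)
Line 2: ['wolf', 'slow', 'television'] (min_width=20, slack=2)
Line 3: ['bridge', 'heart', 'for', 'line'] (min_width=21, slack=1)
Line 4: ['desert', 'cheese', 'who'] (min_width=17, slack=5)
Line 5: ['silver', 'pencil', 'valley'] (min_width=20, slack=2)
Line 6: ['is'] (min_width=2, slack=20)

Answer: is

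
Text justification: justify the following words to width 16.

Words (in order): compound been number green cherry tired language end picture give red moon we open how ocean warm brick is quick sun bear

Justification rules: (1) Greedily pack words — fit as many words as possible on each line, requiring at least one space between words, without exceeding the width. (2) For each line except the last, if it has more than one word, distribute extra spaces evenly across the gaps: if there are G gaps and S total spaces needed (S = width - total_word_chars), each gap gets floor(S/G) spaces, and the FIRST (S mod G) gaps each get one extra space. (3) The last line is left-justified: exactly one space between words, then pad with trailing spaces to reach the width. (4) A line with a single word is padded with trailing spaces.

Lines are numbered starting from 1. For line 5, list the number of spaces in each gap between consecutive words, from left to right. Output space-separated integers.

Line 1: ['compound', 'been'] (min_width=13, slack=3)
Line 2: ['number', 'green'] (min_width=12, slack=4)
Line 3: ['cherry', 'tired'] (min_width=12, slack=4)
Line 4: ['language', 'end'] (min_width=12, slack=4)
Line 5: ['picture', 'give', 'red'] (min_width=16, slack=0)
Line 6: ['moon', 'we', 'open', 'how'] (min_width=16, slack=0)
Line 7: ['ocean', 'warm', 'brick'] (min_width=16, slack=0)
Line 8: ['is', 'quick', 'sun'] (min_width=12, slack=4)
Line 9: ['bear'] (min_width=4, slack=12)

Answer: 1 1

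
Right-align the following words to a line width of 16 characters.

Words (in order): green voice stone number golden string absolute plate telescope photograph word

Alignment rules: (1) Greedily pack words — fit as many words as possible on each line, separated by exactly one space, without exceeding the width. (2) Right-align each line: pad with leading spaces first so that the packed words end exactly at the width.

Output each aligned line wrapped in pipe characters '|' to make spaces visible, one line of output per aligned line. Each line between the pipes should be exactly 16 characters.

Line 1: ['green', 'voice'] (min_width=11, slack=5)
Line 2: ['stone', 'number'] (min_width=12, slack=4)
Line 3: ['golden', 'string'] (min_width=13, slack=3)
Line 4: ['absolute', 'plate'] (min_width=14, slack=2)
Line 5: ['telescope'] (min_width=9, slack=7)
Line 6: ['photograph', 'word'] (min_width=15, slack=1)

Answer: |     green voice|
|    stone number|
|   golden string|
|  absolute plate|
|       telescope|
| photograph word|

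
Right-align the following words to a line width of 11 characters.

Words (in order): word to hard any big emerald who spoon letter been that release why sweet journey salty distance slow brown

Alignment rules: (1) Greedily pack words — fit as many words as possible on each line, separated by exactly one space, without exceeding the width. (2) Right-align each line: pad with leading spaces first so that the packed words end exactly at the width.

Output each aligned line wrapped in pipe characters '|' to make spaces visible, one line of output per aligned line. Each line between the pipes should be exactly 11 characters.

Answer: |    word to|
|   hard any|
|big emerald|
|  who spoon|
|letter been|
|       that|
|release why|
|      sweet|
|    journey|
|      salty|
|   distance|
| slow brown|

Derivation:
Line 1: ['word', 'to'] (min_width=7, slack=4)
Line 2: ['hard', 'any'] (min_width=8, slack=3)
Line 3: ['big', 'emerald'] (min_width=11, slack=0)
Line 4: ['who', 'spoon'] (min_width=9, slack=2)
Line 5: ['letter', 'been'] (min_width=11, slack=0)
Line 6: ['that'] (min_width=4, slack=7)
Line 7: ['release', 'why'] (min_width=11, slack=0)
Line 8: ['sweet'] (min_width=5, slack=6)
Line 9: ['journey'] (min_width=7, slack=4)
Line 10: ['salty'] (min_width=5, slack=6)
Line 11: ['distance'] (min_width=8, slack=3)
Line 12: ['slow', 'brown'] (min_width=10, slack=1)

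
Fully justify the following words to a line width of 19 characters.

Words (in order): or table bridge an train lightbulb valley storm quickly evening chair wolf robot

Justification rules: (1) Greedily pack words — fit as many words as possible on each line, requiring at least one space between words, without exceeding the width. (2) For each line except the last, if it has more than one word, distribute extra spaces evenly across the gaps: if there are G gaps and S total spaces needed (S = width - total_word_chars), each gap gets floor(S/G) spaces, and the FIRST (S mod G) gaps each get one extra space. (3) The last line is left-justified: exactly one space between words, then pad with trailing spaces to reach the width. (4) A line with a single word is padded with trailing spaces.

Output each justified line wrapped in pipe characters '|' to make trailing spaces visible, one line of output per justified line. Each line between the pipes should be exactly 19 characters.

Line 1: ['or', 'table', 'bridge', 'an'] (min_width=18, slack=1)
Line 2: ['train', 'lightbulb'] (min_width=15, slack=4)
Line 3: ['valley', 'storm'] (min_width=12, slack=7)
Line 4: ['quickly', 'evening'] (min_width=15, slack=4)
Line 5: ['chair', 'wolf', 'robot'] (min_width=16, slack=3)

Answer: |or  table bridge an|
|train     lightbulb|
|valley        storm|
|quickly     evening|
|chair wolf robot   |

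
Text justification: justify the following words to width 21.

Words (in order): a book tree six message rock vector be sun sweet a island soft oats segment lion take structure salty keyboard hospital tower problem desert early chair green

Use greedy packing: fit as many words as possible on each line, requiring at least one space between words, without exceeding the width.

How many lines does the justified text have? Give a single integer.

Line 1: ['a', 'book', 'tree', 'six'] (min_width=15, slack=6)
Line 2: ['message', 'rock', 'vector'] (min_width=19, slack=2)
Line 3: ['be', 'sun', 'sweet', 'a', 'island'] (min_width=21, slack=0)
Line 4: ['soft', 'oats', 'segment'] (min_width=17, slack=4)
Line 5: ['lion', 'take', 'structure'] (min_width=19, slack=2)
Line 6: ['salty', 'keyboard'] (min_width=14, slack=7)
Line 7: ['hospital', 'tower'] (min_width=14, slack=7)
Line 8: ['problem', 'desert', 'early'] (min_width=20, slack=1)
Line 9: ['chair', 'green'] (min_width=11, slack=10)
Total lines: 9

Answer: 9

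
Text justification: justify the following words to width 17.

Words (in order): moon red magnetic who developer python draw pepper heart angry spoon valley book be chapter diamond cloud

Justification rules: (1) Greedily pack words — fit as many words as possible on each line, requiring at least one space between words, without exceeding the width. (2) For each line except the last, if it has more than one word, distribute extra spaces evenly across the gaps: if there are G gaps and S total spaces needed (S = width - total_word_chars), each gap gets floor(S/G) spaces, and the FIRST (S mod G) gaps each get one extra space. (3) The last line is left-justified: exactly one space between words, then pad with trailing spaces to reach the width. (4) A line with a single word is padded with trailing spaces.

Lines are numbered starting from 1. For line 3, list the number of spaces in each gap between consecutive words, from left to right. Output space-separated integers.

Line 1: ['moon', 'red', 'magnetic'] (min_width=17, slack=0)
Line 2: ['who', 'developer'] (min_width=13, slack=4)
Line 3: ['python', 'draw'] (min_width=11, slack=6)
Line 4: ['pepper', 'heart'] (min_width=12, slack=5)
Line 5: ['angry', 'spoon'] (min_width=11, slack=6)
Line 6: ['valley', 'book', 'be'] (min_width=14, slack=3)
Line 7: ['chapter', 'diamond'] (min_width=15, slack=2)
Line 8: ['cloud'] (min_width=5, slack=12)

Answer: 7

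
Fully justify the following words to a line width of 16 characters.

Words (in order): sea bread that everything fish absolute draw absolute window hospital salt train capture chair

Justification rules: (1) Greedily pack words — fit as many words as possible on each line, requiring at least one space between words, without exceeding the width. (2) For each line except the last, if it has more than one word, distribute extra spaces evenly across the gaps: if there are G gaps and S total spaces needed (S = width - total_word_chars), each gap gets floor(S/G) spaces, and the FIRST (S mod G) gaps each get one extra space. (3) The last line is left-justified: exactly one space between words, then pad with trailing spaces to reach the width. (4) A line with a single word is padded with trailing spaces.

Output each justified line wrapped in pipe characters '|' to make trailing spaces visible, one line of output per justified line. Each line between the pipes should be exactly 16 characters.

Answer: |sea  bread  that|
|everything  fish|
|absolute    draw|
|absolute  window|
|hospital    salt|
|train    capture|
|chair           |

Derivation:
Line 1: ['sea', 'bread', 'that'] (min_width=14, slack=2)
Line 2: ['everything', 'fish'] (min_width=15, slack=1)
Line 3: ['absolute', 'draw'] (min_width=13, slack=3)
Line 4: ['absolute', 'window'] (min_width=15, slack=1)
Line 5: ['hospital', 'salt'] (min_width=13, slack=3)
Line 6: ['train', 'capture'] (min_width=13, slack=3)
Line 7: ['chair'] (min_width=5, slack=11)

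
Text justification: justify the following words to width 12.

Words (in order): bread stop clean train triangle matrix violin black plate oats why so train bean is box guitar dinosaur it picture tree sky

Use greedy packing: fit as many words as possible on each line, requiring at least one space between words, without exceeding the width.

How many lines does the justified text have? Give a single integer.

Line 1: ['bread', 'stop'] (min_width=10, slack=2)
Line 2: ['clean', 'train'] (min_width=11, slack=1)
Line 3: ['triangle'] (min_width=8, slack=4)
Line 4: ['matrix'] (min_width=6, slack=6)
Line 5: ['violin', 'black'] (min_width=12, slack=0)
Line 6: ['plate', 'oats'] (min_width=10, slack=2)
Line 7: ['why', 'so', 'train'] (min_width=12, slack=0)
Line 8: ['bean', 'is', 'box'] (min_width=11, slack=1)
Line 9: ['guitar'] (min_width=6, slack=6)
Line 10: ['dinosaur', 'it'] (min_width=11, slack=1)
Line 11: ['picture', 'tree'] (min_width=12, slack=0)
Line 12: ['sky'] (min_width=3, slack=9)
Total lines: 12

Answer: 12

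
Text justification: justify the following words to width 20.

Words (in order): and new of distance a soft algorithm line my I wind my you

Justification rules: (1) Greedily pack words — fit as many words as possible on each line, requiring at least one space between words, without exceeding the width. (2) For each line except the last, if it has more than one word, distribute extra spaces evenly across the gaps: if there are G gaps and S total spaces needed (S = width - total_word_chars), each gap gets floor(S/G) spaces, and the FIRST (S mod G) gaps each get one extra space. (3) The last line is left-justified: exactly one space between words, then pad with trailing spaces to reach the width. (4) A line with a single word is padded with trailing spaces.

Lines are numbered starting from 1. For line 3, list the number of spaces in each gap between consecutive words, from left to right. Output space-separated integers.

Line 1: ['and', 'new', 'of', 'distance'] (min_width=19, slack=1)
Line 2: ['a', 'soft', 'algorithm'] (min_width=16, slack=4)
Line 3: ['line', 'my', 'I', 'wind', 'my'] (min_width=17, slack=3)
Line 4: ['you'] (min_width=3, slack=17)

Answer: 2 2 2 1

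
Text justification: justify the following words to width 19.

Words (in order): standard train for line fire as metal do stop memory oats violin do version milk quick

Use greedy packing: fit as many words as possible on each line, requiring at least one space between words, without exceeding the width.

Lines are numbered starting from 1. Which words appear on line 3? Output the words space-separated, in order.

Line 1: ['standard', 'train', 'for'] (min_width=18, slack=1)
Line 2: ['line', 'fire', 'as', 'metal'] (min_width=18, slack=1)
Line 3: ['do', 'stop', 'memory', 'oats'] (min_width=19, slack=0)
Line 4: ['violin', 'do', 'version'] (min_width=17, slack=2)
Line 5: ['milk', 'quick'] (min_width=10, slack=9)

Answer: do stop memory oats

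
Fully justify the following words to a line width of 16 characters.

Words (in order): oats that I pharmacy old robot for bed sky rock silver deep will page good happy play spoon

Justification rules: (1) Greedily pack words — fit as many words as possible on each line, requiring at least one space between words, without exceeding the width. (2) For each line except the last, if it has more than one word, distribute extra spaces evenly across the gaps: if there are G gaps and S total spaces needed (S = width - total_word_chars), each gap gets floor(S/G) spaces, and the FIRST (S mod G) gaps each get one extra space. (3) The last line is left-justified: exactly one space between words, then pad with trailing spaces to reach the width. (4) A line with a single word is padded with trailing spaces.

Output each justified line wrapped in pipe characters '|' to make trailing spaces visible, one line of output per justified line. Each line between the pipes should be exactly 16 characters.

Answer: |oats    that   I|
|pharmacy     old|
|robot   for  bed|
|sky  rock silver|
|deep  will  page|
|good  happy play|
|spoon           |

Derivation:
Line 1: ['oats', 'that', 'I'] (min_width=11, slack=5)
Line 2: ['pharmacy', 'old'] (min_width=12, slack=4)
Line 3: ['robot', 'for', 'bed'] (min_width=13, slack=3)
Line 4: ['sky', 'rock', 'silver'] (min_width=15, slack=1)
Line 5: ['deep', 'will', 'page'] (min_width=14, slack=2)
Line 6: ['good', 'happy', 'play'] (min_width=15, slack=1)
Line 7: ['spoon'] (min_width=5, slack=11)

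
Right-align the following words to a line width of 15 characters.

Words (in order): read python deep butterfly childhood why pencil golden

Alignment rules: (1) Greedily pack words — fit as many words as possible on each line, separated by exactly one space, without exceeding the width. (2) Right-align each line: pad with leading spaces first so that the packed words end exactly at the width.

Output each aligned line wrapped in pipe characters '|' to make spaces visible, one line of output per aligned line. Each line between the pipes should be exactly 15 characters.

Answer: |    read python|
| deep butterfly|
|  childhood why|
|  pencil golden|

Derivation:
Line 1: ['read', 'python'] (min_width=11, slack=4)
Line 2: ['deep', 'butterfly'] (min_width=14, slack=1)
Line 3: ['childhood', 'why'] (min_width=13, slack=2)
Line 4: ['pencil', 'golden'] (min_width=13, slack=2)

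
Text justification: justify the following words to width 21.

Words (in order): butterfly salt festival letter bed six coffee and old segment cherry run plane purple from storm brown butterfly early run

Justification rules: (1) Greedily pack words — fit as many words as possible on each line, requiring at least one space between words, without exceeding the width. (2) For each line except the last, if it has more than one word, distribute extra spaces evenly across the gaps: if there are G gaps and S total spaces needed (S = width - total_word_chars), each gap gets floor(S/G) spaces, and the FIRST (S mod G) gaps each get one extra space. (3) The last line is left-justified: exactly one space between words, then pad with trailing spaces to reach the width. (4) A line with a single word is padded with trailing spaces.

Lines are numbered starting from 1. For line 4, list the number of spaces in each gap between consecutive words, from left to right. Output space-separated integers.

Answer: 3 2

Derivation:
Line 1: ['butterfly', 'salt'] (min_width=14, slack=7)
Line 2: ['festival', 'letter', 'bed'] (min_width=19, slack=2)
Line 3: ['six', 'coffee', 'and', 'old'] (min_width=18, slack=3)
Line 4: ['segment', 'cherry', 'run'] (min_width=18, slack=3)
Line 5: ['plane', 'purple', 'from'] (min_width=17, slack=4)
Line 6: ['storm', 'brown', 'butterfly'] (min_width=21, slack=0)
Line 7: ['early', 'run'] (min_width=9, slack=12)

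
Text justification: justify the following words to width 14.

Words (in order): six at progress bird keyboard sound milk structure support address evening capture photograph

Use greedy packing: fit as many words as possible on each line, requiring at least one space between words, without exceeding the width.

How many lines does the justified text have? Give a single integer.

Answer: 9

Derivation:
Line 1: ['six', 'at'] (min_width=6, slack=8)
Line 2: ['progress', 'bird'] (min_width=13, slack=1)
Line 3: ['keyboard', 'sound'] (min_width=14, slack=0)
Line 4: ['milk', 'structure'] (min_width=14, slack=0)
Line 5: ['support'] (min_width=7, slack=7)
Line 6: ['address'] (min_width=7, slack=7)
Line 7: ['evening'] (min_width=7, slack=7)
Line 8: ['capture'] (min_width=7, slack=7)
Line 9: ['photograph'] (min_width=10, slack=4)
Total lines: 9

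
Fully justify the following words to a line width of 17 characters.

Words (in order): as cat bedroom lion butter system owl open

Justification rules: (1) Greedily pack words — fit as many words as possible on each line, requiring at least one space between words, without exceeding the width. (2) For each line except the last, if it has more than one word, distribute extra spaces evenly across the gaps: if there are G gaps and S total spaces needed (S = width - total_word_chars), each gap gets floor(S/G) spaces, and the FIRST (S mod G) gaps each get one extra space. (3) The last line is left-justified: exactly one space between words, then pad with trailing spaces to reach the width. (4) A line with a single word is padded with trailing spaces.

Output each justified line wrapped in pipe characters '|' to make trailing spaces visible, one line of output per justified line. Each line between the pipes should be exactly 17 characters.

Line 1: ['as', 'cat', 'bedroom'] (min_width=14, slack=3)
Line 2: ['lion', 'butter'] (min_width=11, slack=6)
Line 3: ['system', 'owl', 'open'] (min_width=15, slack=2)

Answer: |as   cat  bedroom|
|lion       butter|
|system owl open  |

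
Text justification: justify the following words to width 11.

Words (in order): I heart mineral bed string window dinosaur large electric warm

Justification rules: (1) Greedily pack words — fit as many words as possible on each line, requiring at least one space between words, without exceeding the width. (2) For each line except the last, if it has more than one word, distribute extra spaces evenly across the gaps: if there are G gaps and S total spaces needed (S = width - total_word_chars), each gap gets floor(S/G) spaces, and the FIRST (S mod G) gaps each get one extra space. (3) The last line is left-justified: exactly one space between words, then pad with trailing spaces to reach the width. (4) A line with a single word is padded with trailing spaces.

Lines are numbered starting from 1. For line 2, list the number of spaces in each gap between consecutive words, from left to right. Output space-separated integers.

Answer: 1

Derivation:
Line 1: ['I', 'heart'] (min_width=7, slack=4)
Line 2: ['mineral', 'bed'] (min_width=11, slack=0)
Line 3: ['string'] (min_width=6, slack=5)
Line 4: ['window'] (min_width=6, slack=5)
Line 5: ['dinosaur'] (min_width=8, slack=3)
Line 6: ['large'] (min_width=5, slack=6)
Line 7: ['electric'] (min_width=8, slack=3)
Line 8: ['warm'] (min_width=4, slack=7)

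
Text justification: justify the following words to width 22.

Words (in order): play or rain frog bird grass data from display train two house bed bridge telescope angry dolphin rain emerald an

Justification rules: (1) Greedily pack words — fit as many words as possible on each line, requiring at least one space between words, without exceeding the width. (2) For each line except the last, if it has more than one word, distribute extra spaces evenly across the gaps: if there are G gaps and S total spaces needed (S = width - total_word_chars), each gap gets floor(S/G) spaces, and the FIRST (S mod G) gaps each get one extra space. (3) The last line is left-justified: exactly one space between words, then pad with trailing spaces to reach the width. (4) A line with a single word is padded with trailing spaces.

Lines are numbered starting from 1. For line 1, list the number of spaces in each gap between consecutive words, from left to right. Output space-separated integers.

Answer: 1 1 1 1

Derivation:
Line 1: ['play', 'or', 'rain', 'frog', 'bird'] (min_width=22, slack=0)
Line 2: ['grass', 'data', 'from'] (min_width=15, slack=7)
Line 3: ['display', 'train', 'two'] (min_width=17, slack=5)
Line 4: ['house', 'bed', 'bridge'] (min_width=16, slack=6)
Line 5: ['telescope', 'angry'] (min_width=15, slack=7)
Line 6: ['dolphin', 'rain', 'emerald'] (min_width=20, slack=2)
Line 7: ['an'] (min_width=2, slack=20)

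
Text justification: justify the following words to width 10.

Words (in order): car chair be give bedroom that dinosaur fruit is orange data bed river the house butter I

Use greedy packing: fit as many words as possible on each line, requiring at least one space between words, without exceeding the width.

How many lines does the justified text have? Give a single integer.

Answer: 11

Derivation:
Line 1: ['car', 'chair'] (min_width=9, slack=1)
Line 2: ['be', 'give'] (min_width=7, slack=3)
Line 3: ['bedroom'] (min_width=7, slack=3)
Line 4: ['that'] (min_width=4, slack=6)
Line 5: ['dinosaur'] (min_width=8, slack=2)
Line 6: ['fruit', 'is'] (min_width=8, slack=2)
Line 7: ['orange'] (min_width=6, slack=4)
Line 8: ['data', 'bed'] (min_width=8, slack=2)
Line 9: ['river', 'the'] (min_width=9, slack=1)
Line 10: ['house'] (min_width=5, slack=5)
Line 11: ['butter', 'I'] (min_width=8, slack=2)
Total lines: 11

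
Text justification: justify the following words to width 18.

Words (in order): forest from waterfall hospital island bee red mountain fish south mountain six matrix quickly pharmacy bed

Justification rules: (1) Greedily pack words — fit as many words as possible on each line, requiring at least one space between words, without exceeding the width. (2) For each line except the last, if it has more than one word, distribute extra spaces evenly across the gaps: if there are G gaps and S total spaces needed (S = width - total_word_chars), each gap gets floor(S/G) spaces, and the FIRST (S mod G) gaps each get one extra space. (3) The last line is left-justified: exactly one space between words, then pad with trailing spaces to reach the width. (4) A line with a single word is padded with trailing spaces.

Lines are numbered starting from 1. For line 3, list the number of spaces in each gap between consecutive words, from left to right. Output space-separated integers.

Answer: 3 3

Derivation:
Line 1: ['forest', 'from'] (min_width=11, slack=7)
Line 2: ['waterfall', 'hospital'] (min_width=18, slack=0)
Line 3: ['island', 'bee', 'red'] (min_width=14, slack=4)
Line 4: ['mountain', 'fish'] (min_width=13, slack=5)
Line 5: ['south', 'mountain', 'six'] (min_width=18, slack=0)
Line 6: ['matrix', 'quickly'] (min_width=14, slack=4)
Line 7: ['pharmacy', 'bed'] (min_width=12, slack=6)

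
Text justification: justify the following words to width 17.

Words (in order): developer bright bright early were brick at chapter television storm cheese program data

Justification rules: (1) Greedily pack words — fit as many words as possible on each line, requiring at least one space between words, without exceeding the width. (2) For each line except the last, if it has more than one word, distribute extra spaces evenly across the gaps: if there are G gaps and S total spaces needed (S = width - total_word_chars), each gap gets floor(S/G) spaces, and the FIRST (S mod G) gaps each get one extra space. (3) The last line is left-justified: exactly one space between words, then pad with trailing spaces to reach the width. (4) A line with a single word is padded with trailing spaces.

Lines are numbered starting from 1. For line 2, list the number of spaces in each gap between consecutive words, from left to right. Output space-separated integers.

Answer: 1 1

Derivation:
Line 1: ['developer', 'bright'] (min_width=16, slack=1)
Line 2: ['bright', 'early', 'were'] (min_width=17, slack=0)
Line 3: ['brick', 'at', 'chapter'] (min_width=16, slack=1)
Line 4: ['television', 'storm'] (min_width=16, slack=1)
Line 5: ['cheese', 'program'] (min_width=14, slack=3)
Line 6: ['data'] (min_width=4, slack=13)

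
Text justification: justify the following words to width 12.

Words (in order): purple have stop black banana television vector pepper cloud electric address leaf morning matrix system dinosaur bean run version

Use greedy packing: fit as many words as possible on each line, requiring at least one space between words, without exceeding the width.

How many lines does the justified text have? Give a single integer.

Line 1: ['purple', 'have'] (min_width=11, slack=1)
Line 2: ['stop', 'black'] (min_width=10, slack=2)
Line 3: ['banana'] (min_width=6, slack=6)
Line 4: ['television'] (min_width=10, slack=2)
Line 5: ['vector'] (min_width=6, slack=6)
Line 6: ['pepper', 'cloud'] (min_width=12, slack=0)
Line 7: ['electric'] (min_width=8, slack=4)
Line 8: ['address', 'leaf'] (min_width=12, slack=0)
Line 9: ['morning'] (min_width=7, slack=5)
Line 10: ['matrix'] (min_width=6, slack=6)
Line 11: ['system'] (min_width=6, slack=6)
Line 12: ['dinosaur'] (min_width=8, slack=4)
Line 13: ['bean', 'run'] (min_width=8, slack=4)
Line 14: ['version'] (min_width=7, slack=5)
Total lines: 14

Answer: 14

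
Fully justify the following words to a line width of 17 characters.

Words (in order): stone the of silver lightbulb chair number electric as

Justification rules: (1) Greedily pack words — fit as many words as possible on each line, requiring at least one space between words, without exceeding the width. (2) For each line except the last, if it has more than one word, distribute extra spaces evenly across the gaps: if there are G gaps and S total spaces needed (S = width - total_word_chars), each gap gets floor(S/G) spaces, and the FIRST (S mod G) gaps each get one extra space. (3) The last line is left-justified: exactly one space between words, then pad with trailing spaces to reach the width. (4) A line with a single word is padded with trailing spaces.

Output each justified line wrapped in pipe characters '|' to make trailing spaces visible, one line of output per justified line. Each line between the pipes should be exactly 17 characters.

Line 1: ['stone', 'the', 'of'] (min_width=12, slack=5)
Line 2: ['silver', 'lightbulb'] (min_width=16, slack=1)
Line 3: ['chair', 'number'] (min_width=12, slack=5)
Line 4: ['electric', 'as'] (min_width=11, slack=6)

Answer: |stone    the   of|
|silver  lightbulb|
|chair      number|
|electric as      |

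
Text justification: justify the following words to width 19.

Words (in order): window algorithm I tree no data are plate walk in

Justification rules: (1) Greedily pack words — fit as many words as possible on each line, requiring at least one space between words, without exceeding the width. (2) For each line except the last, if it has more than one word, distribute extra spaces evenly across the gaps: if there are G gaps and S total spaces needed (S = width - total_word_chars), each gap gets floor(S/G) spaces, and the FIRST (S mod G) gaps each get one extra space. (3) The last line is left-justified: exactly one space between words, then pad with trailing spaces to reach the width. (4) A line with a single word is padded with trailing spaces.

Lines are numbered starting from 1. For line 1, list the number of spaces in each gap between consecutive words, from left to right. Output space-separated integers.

Line 1: ['window', 'algorithm', 'I'] (min_width=18, slack=1)
Line 2: ['tree', 'no', 'data', 'are'] (min_width=16, slack=3)
Line 3: ['plate', 'walk', 'in'] (min_width=13, slack=6)

Answer: 2 1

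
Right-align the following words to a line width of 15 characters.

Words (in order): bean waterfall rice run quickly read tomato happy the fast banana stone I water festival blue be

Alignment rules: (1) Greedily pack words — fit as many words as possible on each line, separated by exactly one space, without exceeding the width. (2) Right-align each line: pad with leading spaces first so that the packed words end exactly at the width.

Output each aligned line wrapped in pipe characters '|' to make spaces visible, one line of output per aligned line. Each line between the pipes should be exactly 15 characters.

Line 1: ['bean', 'waterfall'] (min_width=14, slack=1)
Line 2: ['rice', 'run'] (min_width=8, slack=7)
Line 3: ['quickly', 'read'] (min_width=12, slack=3)
Line 4: ['tomato', 'happy'] (min_width=12, slack=3)
Line 5: ['the', 'fast', 'banana'] (min_width=15, slack=0)
Line 6: ['stone', 'I', 'water'] (min_width=13, slack=2)
Line 7: ['festival', 'blue'] (min_width=13, slack=2)
Line 8: ['be'] (min_width=2, slack=13)

Answer: | bean waterfall|
|       rice run|
|   quickly read|
|   tomato happy|
|the fast banana|
|  stone I water|
|  festival blue|
|             be|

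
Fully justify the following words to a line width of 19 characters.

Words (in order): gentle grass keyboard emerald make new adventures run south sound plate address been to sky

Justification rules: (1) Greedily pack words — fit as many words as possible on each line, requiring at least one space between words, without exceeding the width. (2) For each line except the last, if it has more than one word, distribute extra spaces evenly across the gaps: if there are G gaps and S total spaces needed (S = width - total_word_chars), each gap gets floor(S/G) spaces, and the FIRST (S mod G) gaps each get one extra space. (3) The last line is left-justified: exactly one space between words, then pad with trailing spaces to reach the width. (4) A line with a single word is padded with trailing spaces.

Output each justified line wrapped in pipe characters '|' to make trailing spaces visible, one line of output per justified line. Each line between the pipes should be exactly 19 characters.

Answer: |gentle        grass|
|keyboard    emerald|
|make new adventures|
|run   south   sound|
|plate  address been|
|to sky             |

Derivation:
Line 1: ['gentle', 'grass'] (min_width=12, slack=7)
Line 2: ['keyboard', 'emerald'] (min_width=16, slack=3)
Line 3: ['make', 'new', 'adventures'] (min_width=19, slack=0)
Line 4: ['run', 'south', 'sound'] (min_width=15, slack=4)
Line 5: ['plate', 'address', 'been'] (min_width=18, slack=1)
Line 6: ['to', 'sky'] (min_width=6, slack=13)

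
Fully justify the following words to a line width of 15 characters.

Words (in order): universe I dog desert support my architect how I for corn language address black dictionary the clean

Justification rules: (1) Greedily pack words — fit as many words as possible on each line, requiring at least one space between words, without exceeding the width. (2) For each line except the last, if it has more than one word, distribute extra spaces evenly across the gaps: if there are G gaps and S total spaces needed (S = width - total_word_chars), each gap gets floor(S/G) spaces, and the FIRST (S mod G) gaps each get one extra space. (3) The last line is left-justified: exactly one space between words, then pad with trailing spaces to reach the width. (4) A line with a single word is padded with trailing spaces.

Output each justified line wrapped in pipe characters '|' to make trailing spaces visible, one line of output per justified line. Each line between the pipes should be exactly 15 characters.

Answer: |universe  I dog|
|desert  support|
|my    architect|
|how  I for corn|
|language       |
|address   black|
|dictionary  the|
|clean          |

Derivation:
Line 1: ['universe', 'I', 'dog'] (min_width=14, slack=1)
Line 2: ['desert', 'support'] (min_width=14, slack=1)
Line 3: ['my', 'architect'] (min_width=12, slack=3)
Line 4: ['how', 'I', 'for', 'corn'] (min_width=14, slack=1)
Line 5: ['language'] (min_width=8, slack=7)
Line 6: ['address', 'black'] (min_width=13, slack=2)
Line 7: ['dictionary', 'the'] (min_width=14, slack=1)
Line 8: ['clean'] (min_width=5, slack=10)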